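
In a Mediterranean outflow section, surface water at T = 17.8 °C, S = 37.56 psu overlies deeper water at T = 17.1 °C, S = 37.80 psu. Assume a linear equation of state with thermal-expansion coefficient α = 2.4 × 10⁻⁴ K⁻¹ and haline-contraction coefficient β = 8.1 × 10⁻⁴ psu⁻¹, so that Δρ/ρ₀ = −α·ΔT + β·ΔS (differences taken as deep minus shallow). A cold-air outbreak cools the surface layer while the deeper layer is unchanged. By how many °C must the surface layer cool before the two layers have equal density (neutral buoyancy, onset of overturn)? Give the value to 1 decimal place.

Neutral buoyancy requires Δρ = 0, i.e. −α(T_deep − T_surf′) + β(S_deep − S_surf) = 0.
T_surf′ = T_deep − (β/α)·ΔS = 17.1 − (8.1 × 10⁻⁴/2.4 × 10⁻⁴)·(+0.24) = 16.290 °C.
Cooling required: 17.8 − (16.290) = 1.510 °C.

1.5 °C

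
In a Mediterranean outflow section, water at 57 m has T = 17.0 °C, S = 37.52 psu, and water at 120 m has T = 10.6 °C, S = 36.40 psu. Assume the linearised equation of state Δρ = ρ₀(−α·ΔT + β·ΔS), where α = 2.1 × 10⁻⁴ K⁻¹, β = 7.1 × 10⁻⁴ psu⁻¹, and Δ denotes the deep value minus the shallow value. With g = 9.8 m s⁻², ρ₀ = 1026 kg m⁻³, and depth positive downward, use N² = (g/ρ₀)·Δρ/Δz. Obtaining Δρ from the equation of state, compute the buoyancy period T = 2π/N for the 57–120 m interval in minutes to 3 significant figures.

ΔT = -6.4 K, ΔS = -1.12 psu (deep − shallow).
Δρ/ρ₀ = −αΔT + βΔS = 1.344 × 10⁻³ − 7.952 × 10⁻⁴ = 5.488 × 10⁻⁴, so Δρ ≈ 0.5631 kg m⁻³.
N² = (g/ρ₀)·Δρ/Δz = g·(Δρ/ρ₀)/Δz = 9.8 × 5.488 × 10⁻⁴ / 63 = 8.5369 × 10⁻⁵ s⁻².
N = √(8.5369 × 10⁻⁵) = 9.2395 × 10⁻³ rad s⁻¹ → T = 2π/N = 680.04 s = 11.334 min ≈ 11.3 min.

11.3 min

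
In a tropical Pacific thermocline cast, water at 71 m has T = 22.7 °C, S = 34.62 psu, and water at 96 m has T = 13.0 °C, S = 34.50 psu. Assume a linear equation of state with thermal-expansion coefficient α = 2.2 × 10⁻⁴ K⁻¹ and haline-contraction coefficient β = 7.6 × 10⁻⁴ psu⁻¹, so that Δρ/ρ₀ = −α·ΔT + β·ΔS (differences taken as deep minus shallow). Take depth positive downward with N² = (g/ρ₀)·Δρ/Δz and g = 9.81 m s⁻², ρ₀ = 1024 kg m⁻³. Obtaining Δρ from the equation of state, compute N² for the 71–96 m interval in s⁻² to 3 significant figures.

8.02 × 10⁻⁴ s⁻²

ΔT = -9.7 K, ΔS = -0.12 psu (deep − shallow).
Δρ/ρ₀ = −αΔT + βΔS = 2.134 × 10⁻³ − 9.12 × 10⁻⁵ = 2.0428 × 10⁻³, so Δρ ≈ 2.092 kg m⁻³.
N² = (g/ρ₀)·Δρ/Δz = g·(Δρ/ρ₀)/Δz = 9.81 × 2.0428 × 10⁻³ / 25 = 8.0159 × 10⁻⁴ s⁻² ≈ 8.02 × 10⁻⁴ s⁻².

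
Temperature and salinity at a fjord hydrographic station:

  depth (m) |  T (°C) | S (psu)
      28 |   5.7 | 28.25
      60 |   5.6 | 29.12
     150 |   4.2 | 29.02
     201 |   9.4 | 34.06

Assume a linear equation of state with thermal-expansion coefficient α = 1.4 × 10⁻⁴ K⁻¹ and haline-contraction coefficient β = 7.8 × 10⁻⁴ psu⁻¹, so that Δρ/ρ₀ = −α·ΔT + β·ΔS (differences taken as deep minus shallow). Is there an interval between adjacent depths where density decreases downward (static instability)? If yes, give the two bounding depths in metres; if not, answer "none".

none

Evaluate Δρ/ρ₀ = −αΔT + βΔS across each adjacent pair:
  28–60 m: −αΔT+βΔS = −(1.4 × 10⁻⁴)(-0.1)+(7.8 × 10⁻⁴)(+0.87) = 6.9 × 10⁻⁴ → stable
  60–150 m: −αΔT+βΔS = −(1.4 × 10⁻⁴)(-1.4)+(7.8 × 10⁻⁴)(-0.10) = 1.2 × 10⁻⁴ → stable
  150–201 m: −αΔT+βΔS = −(1.4 × 10⁻⁴)(+5.2)+(7.8 × 10⁻⁴)(+5.04) = 3.2 × 10⁻³ → stable
Every interval has Δρ > 0: the column is stably stratified throughout.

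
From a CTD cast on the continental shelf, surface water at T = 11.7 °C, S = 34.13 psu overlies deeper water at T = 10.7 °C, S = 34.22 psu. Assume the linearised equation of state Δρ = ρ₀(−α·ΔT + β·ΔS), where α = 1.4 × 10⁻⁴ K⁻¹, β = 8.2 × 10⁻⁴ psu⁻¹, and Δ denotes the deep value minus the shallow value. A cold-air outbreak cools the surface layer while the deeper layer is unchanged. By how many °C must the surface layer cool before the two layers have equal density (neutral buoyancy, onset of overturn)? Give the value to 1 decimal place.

Neutral buoyancy requires Δρ = 0, i.e. −α(T_deep − T_surf′) + β(S_deep − S_surf) = 0.
T_surf′ = T_deep − (β/α)·ΔS = 10.7 − (8.2 × 10⁻⁴/1.4 × 10⁻⁴)·(+0.09) = 10.173 °C.
Cooling required: 11.7 − (10.173) = 1.527 °C.

1.5 °C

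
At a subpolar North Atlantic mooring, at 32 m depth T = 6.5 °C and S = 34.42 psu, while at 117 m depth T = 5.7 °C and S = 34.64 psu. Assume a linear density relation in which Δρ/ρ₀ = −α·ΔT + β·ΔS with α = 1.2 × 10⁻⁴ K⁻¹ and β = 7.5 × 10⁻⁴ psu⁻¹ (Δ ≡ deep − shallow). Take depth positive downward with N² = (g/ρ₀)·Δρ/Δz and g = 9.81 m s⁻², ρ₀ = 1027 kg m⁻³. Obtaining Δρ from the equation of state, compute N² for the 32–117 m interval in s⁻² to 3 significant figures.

3.01 × 10⁻⁵ s⁻²

ΔT = -0.8 K, ΔS = +0.22 psu (deep − shallow).
Δρ/ρ₀ = −αΔT + βΔS = 9.60 × 10⁻⁵ + 1.65 × 10⁻⁴ = 2.61 × 10⁻⁴, so Δρ ≈ 0.2680 kg m⁻³.
N² = (g/ρ₀)·Δρ/Δz = g·(Δρ/ρ₀)/Δz = 9.81 × 2.61 × 10⁻⁴ / 85 = 3.0122 × 10⁻⁵ s⁻² ≈ 3.01 × 10⁻⁵ s⁻².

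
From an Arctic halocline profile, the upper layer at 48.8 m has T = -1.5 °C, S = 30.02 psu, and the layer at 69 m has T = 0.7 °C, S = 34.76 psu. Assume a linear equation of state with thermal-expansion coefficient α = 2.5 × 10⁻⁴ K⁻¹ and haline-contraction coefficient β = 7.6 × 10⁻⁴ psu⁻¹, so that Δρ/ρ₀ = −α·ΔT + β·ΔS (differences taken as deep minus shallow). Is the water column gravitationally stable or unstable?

stable

ΔT = 0.7 − -1.5 = +2.2 K and ΔS = 34.76 − 30.02 = +4.74 psu (deep − shallow).
−αΔT = -5.50 × 10⁻⁴; βΔS = 3.6024 × 10⁻³; sum Δρ/ρ₀ = 3.0524 × 10⁻³.
Δρ/ρ₀ > 0, so Δρ > 0: deeper water is denser → statically stable.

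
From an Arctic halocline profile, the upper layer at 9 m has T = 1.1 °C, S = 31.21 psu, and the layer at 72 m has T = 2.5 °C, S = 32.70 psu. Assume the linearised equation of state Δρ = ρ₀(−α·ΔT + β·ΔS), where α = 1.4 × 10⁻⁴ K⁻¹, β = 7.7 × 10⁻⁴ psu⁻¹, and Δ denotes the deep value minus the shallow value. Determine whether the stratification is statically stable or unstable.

stable

ΔT = 2.5 − 1.1 = +1.4 K and ΔS = 32.70 − 31.21 = +1.49 psu (deep − shallow).
−αΔT = -1.96 × 10⁻⁴; βΔS = 1.1473 × 10⁻³; sum Δρ/ρ₀ = 9.513 × 10⁻⁴.
Δρ/ρ₀ > 0, so Δρ > 0: deeper water is denser → statically stable.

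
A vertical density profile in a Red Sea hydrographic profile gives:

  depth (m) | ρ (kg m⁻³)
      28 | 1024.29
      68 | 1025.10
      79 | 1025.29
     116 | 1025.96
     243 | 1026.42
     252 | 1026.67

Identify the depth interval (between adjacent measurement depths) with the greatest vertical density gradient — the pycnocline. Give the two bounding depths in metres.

Compute the density gradient over each adjacent pair:
  28–68 m: Δρ/Δz = 0.81/40 = 0.020 kg m⁻⁴
  68–79 m: Δρ/Δz = 0.19/11 = 0.017 kg m⁻⁴
  79–116 m: Δρ/Δz = 0.67/37 = 0.018 kg m⁻⁴
  116–243 m: Δρ/Δz = 0.46/127 = 3.6 × 10⁻³ kg m⁻⁴
  243–252 m: Δρ/Δz = 0.25/9 = 0.028 kg m⁻⁴
The largest gradient is in the 243–252 m interval — the pycnocline.

243–252 m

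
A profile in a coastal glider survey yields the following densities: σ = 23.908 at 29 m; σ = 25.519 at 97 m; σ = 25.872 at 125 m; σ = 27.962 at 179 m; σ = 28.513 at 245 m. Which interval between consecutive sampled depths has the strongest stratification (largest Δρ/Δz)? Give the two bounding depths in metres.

125–179 m

Compute the density gradient over each adjacent pair:
  29–97 m: Δρ/Δz = 1.611/68 = 0.024 kg m⁻⁴
  97–125 m: Δρ/Δz = 0.353/28 = 0.013 kg m⁻⁴
  125–179 m: Δρ/Δz = 2.090/54 = 0.039 kg m⁻⁴
  179–245 m: Δρ/Δz = 0.551/66 = 8.3 × 10⁻³ kg m⁻⁴
The largest gradient is in the 125–179 m interval — the pycnocline.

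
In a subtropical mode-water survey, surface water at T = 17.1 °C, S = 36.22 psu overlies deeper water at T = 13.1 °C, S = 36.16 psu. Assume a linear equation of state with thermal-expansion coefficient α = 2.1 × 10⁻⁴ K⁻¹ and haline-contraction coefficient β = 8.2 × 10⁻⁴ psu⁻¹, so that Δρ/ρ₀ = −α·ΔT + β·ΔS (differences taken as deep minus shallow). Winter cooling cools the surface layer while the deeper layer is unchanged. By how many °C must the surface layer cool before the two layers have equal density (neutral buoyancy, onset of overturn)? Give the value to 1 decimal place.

3.8 °C

Neutral buoyancy requires Δρ = 0, i.e. −α(T_deep − T_surf′) + β(S_deep − S_surf) = 0.
T_surf′ = T_deep − (β/α)·ΔS = 13.1 − (8.2 × 10⁻⁴/2.1 × 10⁻⁴)·(-0.06) = 13.334 °C.
Cooling required: 17.1 − (13.334) = 3.766 °C.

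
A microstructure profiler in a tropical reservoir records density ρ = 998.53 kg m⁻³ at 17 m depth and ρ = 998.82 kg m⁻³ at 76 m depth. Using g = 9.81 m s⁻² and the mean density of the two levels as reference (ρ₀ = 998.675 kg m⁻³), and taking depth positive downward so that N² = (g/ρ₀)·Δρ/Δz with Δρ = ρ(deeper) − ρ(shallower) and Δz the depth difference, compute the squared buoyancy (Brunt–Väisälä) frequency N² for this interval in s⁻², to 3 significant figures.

4.83 × 10⁻⁵ s⁻²

Δρ = 998.82 − 998.53 = 0.29 kg m⁻³ over Δz = 76 − 17 = 59 m.
N² = (9.81/998.675) × (0.29/59) = 4.8283 × 10⁻⁵ s⁻² ≈ 4.83 × 10⁻⁵ s⁻².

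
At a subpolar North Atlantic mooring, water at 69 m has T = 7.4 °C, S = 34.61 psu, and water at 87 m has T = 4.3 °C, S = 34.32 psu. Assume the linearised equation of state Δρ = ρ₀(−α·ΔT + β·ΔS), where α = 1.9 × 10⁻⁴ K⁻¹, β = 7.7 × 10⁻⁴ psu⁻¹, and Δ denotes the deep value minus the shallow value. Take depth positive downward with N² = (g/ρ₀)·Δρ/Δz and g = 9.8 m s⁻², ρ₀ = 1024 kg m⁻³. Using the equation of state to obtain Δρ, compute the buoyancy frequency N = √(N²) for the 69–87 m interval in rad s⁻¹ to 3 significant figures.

ΔT = -3.1 K, ΔS = -0.29 psu (deep − shallow).
Δρ/ρ₀ = −αΔT + βΔS = 5.89 × 10⁻⁴ − 2.233 × 10⁻⁴ = 3.657 × 10⁻⁴, so Δρ ≈ 0.3745 kg m⁻³.
N² = (g/ρ₀)·Δρ/Δz = g·(Δρ/ρ₀)/Δz = 9.8 × 3.657 × 10⁻⁴ / 18 = 1.9910 × 10⁻⁴ s⁻².
N = √(1.9910 × 10⁻⁴) = 0.014110 rad s⁻¹ ≈ 0.0141 rad s⁻¹.

0.0141 rad s⁻¹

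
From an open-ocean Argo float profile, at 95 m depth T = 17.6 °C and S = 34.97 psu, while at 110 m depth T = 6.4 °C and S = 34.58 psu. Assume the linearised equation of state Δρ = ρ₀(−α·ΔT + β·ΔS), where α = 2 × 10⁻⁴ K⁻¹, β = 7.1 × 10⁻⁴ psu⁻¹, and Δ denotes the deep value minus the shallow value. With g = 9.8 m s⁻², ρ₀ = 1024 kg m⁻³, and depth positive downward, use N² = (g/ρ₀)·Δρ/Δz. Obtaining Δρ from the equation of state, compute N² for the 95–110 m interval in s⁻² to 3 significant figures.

ΔT = -11.2 K, ΔS = -0.39 psu (deep − shallow).
Δρ/ρ₀ = −αΔT + βΔS = 2.24 × 10⁻³ − 2.769 × 10⁻⁴ = 1.9631 × 10⁻³, so Δρ ≈ 2.010 kg m⁻³.
N² = (g/ρ₀)·Δρ/Δz = g·(Δρ/ρ₀)/Δz = 9.8 × 1.9631 × 10⁻³ / 15 = 1.2826 × 10⁻³ s⁻² ≈ 1.28 × 10⁻³ s⁻².

1.28 × 10⁻³ s⁻²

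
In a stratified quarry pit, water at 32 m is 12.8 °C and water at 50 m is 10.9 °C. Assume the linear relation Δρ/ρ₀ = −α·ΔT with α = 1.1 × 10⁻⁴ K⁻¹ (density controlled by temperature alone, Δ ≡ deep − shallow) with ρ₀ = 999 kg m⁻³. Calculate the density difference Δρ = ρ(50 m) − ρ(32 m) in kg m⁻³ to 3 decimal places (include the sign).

+0.209 kg m⁻³

ΔT = -1.9 K, Δρ/ρ₀ = −αΔT = 2.09 × 10⁻⁴.
Δρ = 999 × (2.09 × 10⁻⁴) = +0.209 kg m⁻³.
Positive Δρ: denser below, stable.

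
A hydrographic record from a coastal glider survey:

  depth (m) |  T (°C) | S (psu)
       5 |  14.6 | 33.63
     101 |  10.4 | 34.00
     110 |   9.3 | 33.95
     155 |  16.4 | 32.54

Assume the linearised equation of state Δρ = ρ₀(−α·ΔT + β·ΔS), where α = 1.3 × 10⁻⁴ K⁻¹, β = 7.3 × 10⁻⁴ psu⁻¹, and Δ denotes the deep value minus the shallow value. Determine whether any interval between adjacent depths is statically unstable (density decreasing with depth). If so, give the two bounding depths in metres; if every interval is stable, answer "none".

Evaluate Δρ/ρ₀ = −αΔT + βΔS across each adjacent pair:
  5–101 m: −αΔT+βΔS = −(1.3 × 10⁻⁴)(-4.2)+(7.3 × 10⁻⁴)(+0.37) = 8.2 × 10⁻⁴ → stable
  101–110 m: −αΔT+βΔS = −(1.3 × 10⁻⁴)(-1.1)+(7.3 × 10⁻⁴)(-0.05) = 1.1 × 10⁻⁴ → stable
  110–155 m: −αΔT+βΔS = −(1.3 × 10⁻⁴)(+7.1)+(7.3 × 10⁻⁴)(-1.41) = -2.0 × 10⁻³ → UNSTABLE
The 110–155 m interval has Δρ < 0: lighter water underlies denser water.

110–155 m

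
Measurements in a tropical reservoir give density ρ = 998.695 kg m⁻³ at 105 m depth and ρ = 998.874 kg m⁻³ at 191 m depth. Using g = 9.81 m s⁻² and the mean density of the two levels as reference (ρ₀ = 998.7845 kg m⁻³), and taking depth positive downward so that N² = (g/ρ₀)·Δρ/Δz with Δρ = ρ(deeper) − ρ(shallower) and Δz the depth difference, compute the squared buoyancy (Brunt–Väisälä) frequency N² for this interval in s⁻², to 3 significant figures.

Δρ = 998.874 − 998.695 = 0.179 kg m⁻³ over Δz = 191 − 105 = 86 m.
N² = (9.81/998.7845) × (0.179/86) = 2.0443 × 10⁻⁵ s⁻² ≈ 2.04 × 10⁻⁵ s⁻².

2.04 × 10⁻⁵ s⁻²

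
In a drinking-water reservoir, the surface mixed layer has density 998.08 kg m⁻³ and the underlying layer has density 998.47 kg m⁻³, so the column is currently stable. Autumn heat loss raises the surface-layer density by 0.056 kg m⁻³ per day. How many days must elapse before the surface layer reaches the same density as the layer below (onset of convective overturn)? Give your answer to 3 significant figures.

6.96 days

Density deficit of the surface layer: 998.47 − 998.08 = 0.39 kg m⁻³.
Required change = 0.39 / 0.056 = 6.96 days.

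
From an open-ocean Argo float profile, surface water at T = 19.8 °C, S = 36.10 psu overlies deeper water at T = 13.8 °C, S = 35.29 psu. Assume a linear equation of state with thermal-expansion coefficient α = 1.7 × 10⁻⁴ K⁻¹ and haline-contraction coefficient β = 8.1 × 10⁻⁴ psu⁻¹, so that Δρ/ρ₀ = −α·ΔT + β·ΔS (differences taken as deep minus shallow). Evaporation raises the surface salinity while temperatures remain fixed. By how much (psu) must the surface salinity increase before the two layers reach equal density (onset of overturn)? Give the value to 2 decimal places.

0.45 psu

Neutral buoyancy requires −α(T_deep − T_surf) + β(S_deep − S_surf′) = 0.
S_surf′ = S_deep − (α/β)·ΔT = 35.29 − (1.7 × 10⁻⁴/8.1 × 10⁻⁴)·(-6.0) = 36.5493 psu.
Increase required: 36.5493 − 36.10 = 0.4493 psu.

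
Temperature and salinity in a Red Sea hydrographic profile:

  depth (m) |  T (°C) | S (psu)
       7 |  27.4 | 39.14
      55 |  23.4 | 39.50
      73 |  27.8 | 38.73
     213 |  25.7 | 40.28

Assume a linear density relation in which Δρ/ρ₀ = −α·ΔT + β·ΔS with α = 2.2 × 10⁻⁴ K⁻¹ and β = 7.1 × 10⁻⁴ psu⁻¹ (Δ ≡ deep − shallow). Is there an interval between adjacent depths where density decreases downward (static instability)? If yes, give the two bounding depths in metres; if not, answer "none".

Evaluate Δρ/ρ₀ = −αΔT + βΔS across each adjacent pair:
  7–55 m: −αΔT+βΔS = −(2.2 × 10⁻⁴)(-4.0)+(7.1 × 10⁻⁴)(+0.36) = 1.1 × 10⁻³ → stable
  55–73 m: −αΔT+βΔS = −(2.2 × 10⁻⁴)(+4.4)+(7.1 × 10⁻⁴)(-0.77) = -1.5 × 10⁻³ → UNSTABLE
  73–213 m: −αΔT+βΔS = −(2.2 × 10⁻⁴)(-2.1)+(7.1 × 10⁻⁴)(+1.55) = 1.6 × 10⁻³ → stable
The 55–73 m interval has Δρ < 0: lighter water underlies denser water.

55–73 m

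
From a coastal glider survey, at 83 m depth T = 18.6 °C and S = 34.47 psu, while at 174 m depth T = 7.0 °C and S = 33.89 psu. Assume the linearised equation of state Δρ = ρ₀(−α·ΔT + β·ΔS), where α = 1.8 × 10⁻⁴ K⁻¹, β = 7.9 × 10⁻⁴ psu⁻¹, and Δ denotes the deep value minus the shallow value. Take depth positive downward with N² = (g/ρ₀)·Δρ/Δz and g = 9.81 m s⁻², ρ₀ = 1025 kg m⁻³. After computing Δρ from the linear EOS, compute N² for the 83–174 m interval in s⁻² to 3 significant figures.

1.76 × 10⁻⁴ s⁻²

ΔT = -11.6 K, ΔS = -0.58 psu (deep − shallow).
Δρ/ρ₀ = −αΔT + βΔS = 2.088 × 10⁻³ − 4.582 × 10⁻⁴ = 1.6298 × 10⁻³, so Δρ ≈ 1.671 kg m⁻³.
N² = (g/ρ₀)·Δρ/Δz = g·(Δρ/ρ₀)/Δz = 9.81 × 1.6298 × 10⁻³ / 91 = 1.7570 × 10⁻⁴ s⁻² ≈ 1.76 × 10⁻⁴ s⁻².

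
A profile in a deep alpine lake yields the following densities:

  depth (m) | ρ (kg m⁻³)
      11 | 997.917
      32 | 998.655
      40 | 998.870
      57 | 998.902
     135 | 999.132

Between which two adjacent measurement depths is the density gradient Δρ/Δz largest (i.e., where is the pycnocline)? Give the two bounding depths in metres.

11–32 m

Compute the density gradient over each adjacent pair:
  11–32 m: Δρ/Δz = 0.738/21 = 0.035 kg m⁻⁴
  32–40 m: Δρ/Δz = 0.215/8 = 0.027 kg m⁻⁴
  40–57 m: Δρ/Δz = 0.032/17 = 1.9 × 10⁻³ kg m⁻⁴
  57–135 m: Δρ/Δz = 0.230/78 = 2.9 × 10⁻³ kg m⁻⁴
The largest gradient is in the 11–32 m interval — the pycnocline.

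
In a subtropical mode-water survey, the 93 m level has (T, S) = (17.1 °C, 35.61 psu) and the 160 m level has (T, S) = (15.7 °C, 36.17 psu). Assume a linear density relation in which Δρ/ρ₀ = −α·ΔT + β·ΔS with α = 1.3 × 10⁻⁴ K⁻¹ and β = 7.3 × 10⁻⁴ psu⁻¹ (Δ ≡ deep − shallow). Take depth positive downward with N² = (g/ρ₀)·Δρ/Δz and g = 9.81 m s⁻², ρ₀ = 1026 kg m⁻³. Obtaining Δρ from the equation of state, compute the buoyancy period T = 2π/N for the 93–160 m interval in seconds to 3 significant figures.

676 s

ΔT = -1.4 K, ΔS = +0.56 psu (deep − shallow).
Δρ/ρ₀ = −αΔT + βΔS = 1.82 × 10⁻⁴ + 4.088 × 10⁻⁴ = 5.908 × 10⁻⁴, so Δρ ≈ 0.6062 kg m⁻³.
N² = (g/ρ₀)·Δρ/Δz = g·(Δρ/ρ₀)/Δz = 9.81 × 5.908 × 10⁻⁴ / 67 = 8.6504 × 10⁻⁵ s⁻².
N = √(8.6504 × 10⁻⁵) = 9.3008 × 10⁻³ rad s⁻¹ → T = 2π/N = 675.55 s ≈ 676 s.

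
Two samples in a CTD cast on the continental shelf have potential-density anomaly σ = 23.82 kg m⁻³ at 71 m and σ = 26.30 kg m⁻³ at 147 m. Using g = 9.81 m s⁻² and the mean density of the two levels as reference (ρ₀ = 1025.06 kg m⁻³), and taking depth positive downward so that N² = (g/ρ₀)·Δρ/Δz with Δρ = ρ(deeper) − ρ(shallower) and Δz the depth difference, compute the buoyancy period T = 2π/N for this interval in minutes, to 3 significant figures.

5.93 min

Δρ = 1026.30 − 1023.82 = 2.48 kg m⁻³ over Δz = 147 − 71 = 76 m.
N² = (9.81/1025.06) × (2.48/76) = 3.1229 × 10⁻⁴ s⁻².
N = √(3.1229 × 10⁻⁴) = 0.017672 rad s⁻¹, so T = 2π/N = 355.54 s = 5.9257 min ≈ 5.93 min.
A positive N² confirms static stability across the interval.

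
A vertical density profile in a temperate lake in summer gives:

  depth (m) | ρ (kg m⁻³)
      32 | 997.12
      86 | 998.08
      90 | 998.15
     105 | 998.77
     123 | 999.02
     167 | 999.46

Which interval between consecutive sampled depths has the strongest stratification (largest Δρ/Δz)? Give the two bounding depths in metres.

90–105 m

Compute the density gradient over each adjacent pair:
  32–86 m: Δρ/Δz = 0.96/54 = 0.018 kg m⁻⁴
  86–90 m: Δρ/Δz = 0.07/4 = 0.018 kg m⁻⁴
  90–105 m: Δρ/Δz = 0.62/15 = 0.041 kg m⁻⁴
  105–123 m: Δρ/Δz = 0.25/18 = 0.014 kg m⁻⁴
  123–167 m: Δρ/Δz = 0.44/44 = 0.010 kg m⁻⁴
The largest gradient is in the 90–105 m interval — the pycnocline.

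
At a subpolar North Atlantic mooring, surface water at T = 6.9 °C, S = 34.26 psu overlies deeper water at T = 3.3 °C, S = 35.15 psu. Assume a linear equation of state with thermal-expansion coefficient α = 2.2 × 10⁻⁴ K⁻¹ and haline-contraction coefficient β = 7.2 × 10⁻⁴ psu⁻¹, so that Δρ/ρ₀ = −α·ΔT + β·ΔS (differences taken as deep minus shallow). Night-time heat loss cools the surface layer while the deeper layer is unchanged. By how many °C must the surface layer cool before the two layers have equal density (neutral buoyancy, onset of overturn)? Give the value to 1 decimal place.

6.5 °C

Neutral buoyancy requires Δρ = 0, i.e. −α(T_deep − T_surf′) + β(S_deep − S_surf) = 0.
T_surf′ = T_deep − (β/α)·ΔS = 3.3 − (7.2 × 10⁻⁴/2.2 × 10⁻⁴)·(+0.89) = 0.387 °C.
Cooling required: 6.9 − (0.387) = 6.513 °C.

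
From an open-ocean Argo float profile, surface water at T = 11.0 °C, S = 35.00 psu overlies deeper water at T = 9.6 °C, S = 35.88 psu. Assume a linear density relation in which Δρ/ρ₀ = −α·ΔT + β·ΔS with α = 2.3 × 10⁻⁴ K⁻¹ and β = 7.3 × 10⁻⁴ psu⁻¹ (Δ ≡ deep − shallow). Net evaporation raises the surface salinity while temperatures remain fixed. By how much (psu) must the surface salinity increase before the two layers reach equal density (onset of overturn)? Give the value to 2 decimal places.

1.32 psu

Neutral buoyancy requires −α(T_deep − T_surf) + β(S_deep − S_surf′) = 0.
S_surf′ = S_deep − (α/β)·ΔT = 35.88 − (2.3 × 10⁻⁴/7.3 × 10⁻⁴)·(-1.4) = 36.3211 psu.
Increase required: 36.3211 − 35.00 = 1.3211 psu.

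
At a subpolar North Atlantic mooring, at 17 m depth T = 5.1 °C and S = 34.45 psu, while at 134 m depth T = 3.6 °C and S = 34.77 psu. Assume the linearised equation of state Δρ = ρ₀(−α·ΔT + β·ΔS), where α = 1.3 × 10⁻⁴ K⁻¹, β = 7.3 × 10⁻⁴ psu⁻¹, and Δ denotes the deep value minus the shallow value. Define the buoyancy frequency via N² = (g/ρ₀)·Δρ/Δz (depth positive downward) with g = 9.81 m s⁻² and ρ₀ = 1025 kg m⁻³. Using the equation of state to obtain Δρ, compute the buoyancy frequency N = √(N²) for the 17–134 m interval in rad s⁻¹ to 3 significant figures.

ΔT = -1.5 K, ΔS = +0.32 psu (deep − shallow).
Δρ/ρ₀ = −αΔT + βΔS = 1.95 × 10⁻⁴ + 2.336 × 10⁻⁴ = 4.286 × 10⁻⁴, so Δρ ≈ 0.4393 kg m⁻³.
N² = (g/ρ₀)·Δρ/Δz = g·(Δρ/ρ₀)/Δz = 9.81 × 4.286 × 10⁻⁴ / 117 = 3.5936 × 10⁻⁵ s⁻².
N = √(3.5936 × 10⁻⁵) = 5.9947 × 10⁻³ rad s⁻¹ ≈ 5.99 × 10⁻³ rad s⁻¹.

5.99 × 10⁻³ rad s⁻¹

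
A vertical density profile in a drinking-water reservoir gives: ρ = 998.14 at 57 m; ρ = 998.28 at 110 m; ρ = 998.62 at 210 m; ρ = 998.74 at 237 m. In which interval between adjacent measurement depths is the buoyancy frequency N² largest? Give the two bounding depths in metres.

210–237 m

Compute the density gradient over each adjacent pair:
  57–110 m: Δρ/Δz = 0.14/53 = 2.6 × 10⁻³ kg m⁻⁴
  110–210 m: Δρ/Δz = 0.34/100 = 3.4 × 10⁻³ kg m⁻⁴
  210–237 m: Δρ/Δz = 0.12/27 = 4.4 × 10⁻³ kg m⁻⁴
The largest gradient is in the 210–237 m interval — the pycnocline.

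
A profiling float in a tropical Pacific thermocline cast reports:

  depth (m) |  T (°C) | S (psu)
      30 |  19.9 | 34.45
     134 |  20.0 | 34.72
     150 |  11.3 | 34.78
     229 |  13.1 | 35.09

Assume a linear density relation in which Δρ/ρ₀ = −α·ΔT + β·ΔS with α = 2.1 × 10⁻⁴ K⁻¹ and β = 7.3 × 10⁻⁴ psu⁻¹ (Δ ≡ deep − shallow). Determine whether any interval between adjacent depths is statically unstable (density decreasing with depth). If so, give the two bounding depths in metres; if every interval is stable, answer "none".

Evaluate Δρ/ρ₀ = −αΔT + βΔS across each adjacent pair:
  30–134 m: −αΔT+βΔS = −(2.1 × 10⁻⁴)(+0.1)+(7.3 × 10⁻⁴)(+0.27) = 1.8 × 10⁻⁴ → stable
  134–150 m: −αΔT+βΔS = −(2.1 × 10⁻⁴)(-8.7)+(7.3 × 10⁻⁴)(+0.06) = 1.9 × 10⁻³ → stable
  150–229 m: −αΔT+βΔS = −(2.1 × 10⁻⁴)(+1.8)+(7.3 × 10⁻⁴)(+0.31) = -1.5 × 10⁻⁴ → UNSTABLE
The 150–229 m interval has Δρ < 0: lighter water underlies denser water.

150–229 m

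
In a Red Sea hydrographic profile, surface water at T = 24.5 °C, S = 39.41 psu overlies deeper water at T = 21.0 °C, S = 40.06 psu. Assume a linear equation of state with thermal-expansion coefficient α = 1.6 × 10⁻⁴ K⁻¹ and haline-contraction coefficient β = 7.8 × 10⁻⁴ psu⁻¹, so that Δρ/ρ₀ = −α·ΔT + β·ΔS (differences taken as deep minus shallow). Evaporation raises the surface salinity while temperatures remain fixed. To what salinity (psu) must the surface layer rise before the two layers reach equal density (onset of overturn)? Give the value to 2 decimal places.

40.78 psu

Neutral buoyancy requires −α(T_deep − T_surf) + β(S_deep − S_surf′) = 0.
S_surf′ = S_deep − (α/β)·ΔT = 40.06 − (1.6 × 10⁻⁴/7.8 × 10⁻⁴)·(-3.5) = 40.7779 psu.
Increase required: 40.7779 − 39.41 = 1.3679 psu.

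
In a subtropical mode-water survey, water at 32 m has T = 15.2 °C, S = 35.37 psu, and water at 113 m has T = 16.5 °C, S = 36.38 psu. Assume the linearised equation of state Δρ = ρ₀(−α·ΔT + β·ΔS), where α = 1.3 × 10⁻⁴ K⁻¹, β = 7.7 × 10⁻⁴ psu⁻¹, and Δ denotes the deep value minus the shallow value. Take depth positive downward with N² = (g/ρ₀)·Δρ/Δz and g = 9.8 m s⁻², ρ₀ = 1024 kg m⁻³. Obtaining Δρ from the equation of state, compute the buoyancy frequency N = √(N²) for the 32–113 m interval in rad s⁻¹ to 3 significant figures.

8.58 × 10⁻³ rad s⁻¹

ΔT = +1.3 K, ΔS = +1.01 psu (deep − shallow).
Δρ/ρ₀ = −αΔT + βΔS = -1.69 × 10⁻⁴ + 7.777 × 10⁻⁴ = 6.087 × 10⁻⁴, so Δρ ≈ 0.6233 kg m⁻³.
N² = (g/ρ₀)·Δρ/Δz = g·(Δρ/ρ₀)/Δz = 9.8 × 6.087 × 10⁻⁴ / 81 = 7.3645 × 10⁻⁵ s⁻².
N = √(7.3645 × 10⁻⁵) = 8.5817 × 10⁻³ rad s⁻¹ ≈ 8.58 × 10⁻³ rad s⁻¹.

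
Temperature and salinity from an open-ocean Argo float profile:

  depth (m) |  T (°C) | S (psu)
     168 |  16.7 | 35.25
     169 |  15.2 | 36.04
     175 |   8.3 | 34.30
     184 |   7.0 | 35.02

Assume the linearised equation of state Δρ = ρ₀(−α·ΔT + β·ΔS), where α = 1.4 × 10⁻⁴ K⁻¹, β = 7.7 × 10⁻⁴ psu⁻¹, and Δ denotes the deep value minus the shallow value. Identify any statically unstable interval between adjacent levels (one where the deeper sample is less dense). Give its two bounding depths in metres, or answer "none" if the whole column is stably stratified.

169–175 m

Evaluate Δρ/ρ₀ = −αΔT + βΔS across each adjacent pair:
  168–169 m: −αΔT+βΔS = −(1.4 × 10⁻⁴)(-1.5)+(7.7 × 10⁻⁴)(+0.79) = 8.2 × 10⁻⁴ → stable
  169–175 m: −αΔT+βΔS = −(1.4 × 10⁻⁴)(-6.9)+(7.7 × 10⁻⁴)(-1.74) = -3.7 × 10⁻⁴ → UNSTABLE
  175–184 m: −αΔT+βΔS = −(1.4 × 10⁻⁴)(-1.3)+(7.7 × 10⁻⁴)(+0.72) = 7.4 × 10⁻⁴ → stable
The 169–175 m interval has Δρ < 0: lighter water underlies denser water.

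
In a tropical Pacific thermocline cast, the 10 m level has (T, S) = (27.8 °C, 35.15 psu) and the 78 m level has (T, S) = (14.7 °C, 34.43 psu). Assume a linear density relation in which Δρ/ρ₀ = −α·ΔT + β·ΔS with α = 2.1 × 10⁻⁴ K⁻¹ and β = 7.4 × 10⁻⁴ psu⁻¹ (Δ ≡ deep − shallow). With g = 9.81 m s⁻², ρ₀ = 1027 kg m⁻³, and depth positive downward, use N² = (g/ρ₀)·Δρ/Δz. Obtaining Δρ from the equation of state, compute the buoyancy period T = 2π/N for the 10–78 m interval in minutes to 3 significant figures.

5.85 min

ΔT = -13.1 K, ΔS = -0.72 psu (deep − shallow).
Δρ/ρ₀ = −αΔT + βΔS = 2.751 × 10⁻³ − 5.328 × 10⁻⁴ = 2.2182 × 10⁻³, so Δρ ≈ 2.278 kg m⁻³.
N² = (g/ρ₀)·Δρ/Δz = g·(Δρ/ρ₀)/Δz = 9.81 × 2.2182 × 10⁻³ / 68 = 3.2001 × 10⁻⁴ s⁻².
N = √(3.2001 × 10⁻⁴) = 0.017889 rad s⁻¹ → T = 2π/N = 351.23 s = 5.8538 min ≈ 5.85 min.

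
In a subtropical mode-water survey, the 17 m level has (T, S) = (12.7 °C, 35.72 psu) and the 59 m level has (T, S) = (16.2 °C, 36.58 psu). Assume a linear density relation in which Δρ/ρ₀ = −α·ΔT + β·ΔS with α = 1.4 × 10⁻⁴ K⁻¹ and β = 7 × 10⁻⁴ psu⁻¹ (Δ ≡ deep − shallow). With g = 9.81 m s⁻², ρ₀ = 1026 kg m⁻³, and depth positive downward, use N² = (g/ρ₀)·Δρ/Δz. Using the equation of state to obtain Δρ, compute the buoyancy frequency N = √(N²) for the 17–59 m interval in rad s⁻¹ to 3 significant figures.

5.11 × 10⁻³ rad s⁻¹

ΔT = +3.5 K, ΔS = +0.86 psu (deep − shallow).
Δρ/ρ₀ = −αΔT + βΔS = -4.90 × 10⁻⁴ + 6.02 × 10⁻⁴ = 1.12 × 10⁻⁴, so Δρ ≈ 0.1149 kg m⁻³.
N² = (g/ρ₀)·Δρ/Δz = g·(Δρ/ρ₀)/Δz = 9.81 × 1.12 × 10⁻⁴ / 42 = 2.6160 × 10⁻⁵ s⁻².
N = √(2.6160 × 10⁻⁵) = 5.1147 × 10⁻³ rad s⁻¹ ≈ 5.11 × 10⁻³ rad s⁻¹.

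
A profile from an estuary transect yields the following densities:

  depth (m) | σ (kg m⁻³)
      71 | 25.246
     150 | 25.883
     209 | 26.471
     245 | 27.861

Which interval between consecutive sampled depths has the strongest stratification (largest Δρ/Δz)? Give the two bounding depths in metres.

209–245 m

Compute the density gradient over each adjacent pair:
  71–150 m: Δρ/Δz = 0.637/79 = 8.1 × 10⁻³ kg m⁻⁴
  150–209 m: Δρ/Δz = 0.588/59 = 0.010 kg m⁻⁴
  209–245 m: Δρ/Δz = 1.390/36 = 0.039 kg m⁻⁴
The largest gradient is in the 209–245 m interval — the pycnocline.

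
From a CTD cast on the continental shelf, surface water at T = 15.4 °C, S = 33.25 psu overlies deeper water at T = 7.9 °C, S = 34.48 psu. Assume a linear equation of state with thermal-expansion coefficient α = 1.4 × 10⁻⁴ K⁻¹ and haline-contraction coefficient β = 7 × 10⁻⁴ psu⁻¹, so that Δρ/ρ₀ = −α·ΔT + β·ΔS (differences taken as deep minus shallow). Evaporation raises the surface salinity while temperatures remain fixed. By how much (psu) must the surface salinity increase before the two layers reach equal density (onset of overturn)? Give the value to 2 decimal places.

Neutral buoyancy requires −α(T_deep − T_surf) + β(S_deep − S_surf′) = 0.
S_surf′ = S_deep − (α/β)·ΔT = 34.48 − (1.4 × 10⁻⁴/7 × 10⁻⁴)·(-7.5) = 35.9800 psu.
Increase required: 35.9800 − 33.25 = 2.7300 psu.

2.73 psu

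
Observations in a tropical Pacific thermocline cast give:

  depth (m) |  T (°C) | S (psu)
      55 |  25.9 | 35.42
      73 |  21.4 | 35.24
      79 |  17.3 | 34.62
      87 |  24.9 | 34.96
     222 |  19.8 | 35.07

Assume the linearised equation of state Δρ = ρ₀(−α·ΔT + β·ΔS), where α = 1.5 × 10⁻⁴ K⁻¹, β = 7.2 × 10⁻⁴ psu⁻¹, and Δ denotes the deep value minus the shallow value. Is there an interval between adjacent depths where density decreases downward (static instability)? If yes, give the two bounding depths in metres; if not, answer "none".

Evaluate Δρ/ρ₀ = −αΔT + βΔS across each adjacent pair:
  55–73 m: −αΔT+βΔS = −(1.5 × 10⁻⁴)(-4.5)+(7.2 × 10⁻⁴)(-0.18) = 5.5 × 10⁻⁴ → stable
  73–79 m: −αΔT+βΔS = −(1.5 × 10⁻⁴)(-4.1)+(7.2 × 10⁻⁴)(-0.62) = 1.7 × 10⁻⁴ → stable
  79–87 m: −αΔT+βΔS = −(1.5 × 10⁻⁴)(+7.6)+(7.2 × 10⁻⁴)(+0.34) = -9.0 × 10⁻⁴ → UNSTABLE
  87–222 m: −αΔT+βΔS = −(1.5 × 10⁻⁴)(-5.1)+(7.2 × 10⁻⁴)(+0.11) = 8.4 × 10⁻⁴ → stable
The 79–87 m interval has Δρ < 0: lighter water underlies denser water.

79–87 m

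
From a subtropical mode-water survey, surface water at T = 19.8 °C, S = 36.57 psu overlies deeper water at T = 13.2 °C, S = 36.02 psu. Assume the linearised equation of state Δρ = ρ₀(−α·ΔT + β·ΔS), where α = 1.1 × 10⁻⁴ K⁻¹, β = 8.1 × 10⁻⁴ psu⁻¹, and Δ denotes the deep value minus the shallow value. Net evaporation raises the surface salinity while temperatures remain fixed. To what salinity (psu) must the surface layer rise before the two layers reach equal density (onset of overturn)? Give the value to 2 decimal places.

Neutral buoyancy requires −α(T_deep − T_surf) + β(S_deep − S_surf′) = 0.
S_surf′ = S_deep − (α/β)·ΔT = 36.02 − (1.1 × 10⁻⁴/8.1 × 10⁻⁴)·(-6.6) = 36.9163 psu.
Increase required: 36.9163 − 36.57 = 0.3463 psu.

36.92 psu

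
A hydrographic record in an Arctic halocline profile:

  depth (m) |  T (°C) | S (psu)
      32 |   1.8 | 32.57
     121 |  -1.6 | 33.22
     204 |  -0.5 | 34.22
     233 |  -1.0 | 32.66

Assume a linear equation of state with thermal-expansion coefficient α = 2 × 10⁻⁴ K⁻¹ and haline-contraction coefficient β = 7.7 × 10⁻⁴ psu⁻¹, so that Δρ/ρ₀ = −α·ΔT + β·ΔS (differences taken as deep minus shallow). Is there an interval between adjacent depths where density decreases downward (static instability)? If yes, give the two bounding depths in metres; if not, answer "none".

204–233 m

Evaluate Δρ/ρ₀ = −αΔT + βΔS across each adjacent pair:
  32–121 m: −αΔT+βΔS = −(2 × 10⁻⁴)(-3.4)+(7.7 × 10⁻⁴)(+0.65) = 1.2 × 10⁻³ → stable
  121–204 m: −αΔT+βΔS = −(2 × 10⁻⁴)(+1.1)+(7.7 × 10⁻⁴)(+1.00) = 5.5 × 10⁻⁴ → stable
  204–233 m: −αΔT+βΔS = −(2 × 10⁻⁴)(-0.5)+(7.7 × 10⁻⁴)(-1.56) = -1.1 × 10⁻³ → UNSTABLE
The 204–233 m interval has Δρ < 0: lighter water underlies denser water.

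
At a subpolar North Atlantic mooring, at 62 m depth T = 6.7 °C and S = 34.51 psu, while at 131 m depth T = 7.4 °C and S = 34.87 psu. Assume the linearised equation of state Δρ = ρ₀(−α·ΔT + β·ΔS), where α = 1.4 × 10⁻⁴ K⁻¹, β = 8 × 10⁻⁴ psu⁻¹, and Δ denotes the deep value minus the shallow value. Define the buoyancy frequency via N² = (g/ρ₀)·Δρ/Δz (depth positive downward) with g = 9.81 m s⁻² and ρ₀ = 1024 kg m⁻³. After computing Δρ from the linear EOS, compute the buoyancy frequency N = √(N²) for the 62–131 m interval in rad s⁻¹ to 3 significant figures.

ΔT = +0.7 K, ΔS = +0.36 psu (deep − shallow).
Δρ/ρ₀ = −αΔT + βΔS = -9.80 × 10⁻⁵ + 2.88 × 10⁻⁴ = 1.90 × 10⁻⁴, so Δρ ≈ 0.1946 kg m⁻³.
N² = (g/ρ₀)·Δρ/Δz = g·(Δρ/ρ₀)/Δz = 9.81 × 1.90 × 10⁻⁴ / 69 = 2.7013 × 10⁻⁵ s⁻².
N = √(2.7013 × 10⁻⁵) = 5.1974 × 10⁻³ rad s⁻¹ ≈ 5.20 × 10⁻³ rad s⁻¹.

5.20 × 10⁻³ rad s⁻¹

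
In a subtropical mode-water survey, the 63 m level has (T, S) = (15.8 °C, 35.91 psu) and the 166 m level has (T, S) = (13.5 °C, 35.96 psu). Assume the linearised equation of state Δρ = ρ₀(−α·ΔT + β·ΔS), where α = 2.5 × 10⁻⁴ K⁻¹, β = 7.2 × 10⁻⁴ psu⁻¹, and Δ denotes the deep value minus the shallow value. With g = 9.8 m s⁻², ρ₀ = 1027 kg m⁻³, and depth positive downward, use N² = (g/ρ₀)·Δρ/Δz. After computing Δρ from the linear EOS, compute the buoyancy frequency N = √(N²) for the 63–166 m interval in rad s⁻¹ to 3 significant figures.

7.62 × 10⁻³ rad s⁻¹

ΔT = -2.3 K, ΔS = +0.05 psu (deep − shallow).
Δρ/ρ₀ = −αΔT + βΔS = 5.75 × 10⁻⁴ + 3.60 × 10⁻⁵ = 6.11 × 10⁻⁴, so Δρ ≈ 0.6275 kg m⁻³.
N² = (g/ρ₀)·Δρ/Δz = g·(Δρ/ρ₀)/Δz = 9.8 × 6.11 × 10⁻⁴ / 103 = 5.8134 × 10⁻⁵ s⁻².
N = √(5.8134 × 10⁻⁵) = 7.6246 × 10⁻³ rad s⁻¹ ≈ 7.62 × 10⁻³ rad s⁻¹.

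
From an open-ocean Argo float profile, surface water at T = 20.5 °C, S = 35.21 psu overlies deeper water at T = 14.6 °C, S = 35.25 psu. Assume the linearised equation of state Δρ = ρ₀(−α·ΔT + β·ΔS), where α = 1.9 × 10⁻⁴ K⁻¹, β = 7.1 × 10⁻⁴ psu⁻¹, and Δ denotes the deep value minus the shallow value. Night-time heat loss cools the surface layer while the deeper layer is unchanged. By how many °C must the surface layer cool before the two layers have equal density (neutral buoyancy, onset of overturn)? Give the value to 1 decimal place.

6.0 °C

Neutral buoyancy requires Δρ = 0, i.e. −α(T_deep − T_surf′) + β(S_deep − S_surf) = 0.
T_surf′ = T_deep − (β/α)·ΔS = 14.6 − (7.1 × 10⁻⁴/1.9 × 10⁻⁴)·(+0.04) = 14.451 °C.
Cooling required: 20.5 − (14.451) = 6.049 °C.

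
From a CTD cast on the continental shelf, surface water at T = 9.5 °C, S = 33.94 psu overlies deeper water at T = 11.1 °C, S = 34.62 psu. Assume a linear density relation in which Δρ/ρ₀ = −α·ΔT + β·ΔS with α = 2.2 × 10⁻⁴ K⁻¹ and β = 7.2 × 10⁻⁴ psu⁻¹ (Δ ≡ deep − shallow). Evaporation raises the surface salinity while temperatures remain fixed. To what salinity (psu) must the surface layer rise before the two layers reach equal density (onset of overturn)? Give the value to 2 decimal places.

Neutral buoyancy requires −α(T_deep − T_surf) + β(S_deep − S_surf′) = 0.
S_surf′ = S_deep − (α/β)·ΔT = 34.62 − (2.2 × 10⁻⁴/7.2 × 10⁻⁴)·(+1.6) = 34.1311 psu.
Increase required: 34.1311 − 33.94 = 0.1911 psu.

34.13 psu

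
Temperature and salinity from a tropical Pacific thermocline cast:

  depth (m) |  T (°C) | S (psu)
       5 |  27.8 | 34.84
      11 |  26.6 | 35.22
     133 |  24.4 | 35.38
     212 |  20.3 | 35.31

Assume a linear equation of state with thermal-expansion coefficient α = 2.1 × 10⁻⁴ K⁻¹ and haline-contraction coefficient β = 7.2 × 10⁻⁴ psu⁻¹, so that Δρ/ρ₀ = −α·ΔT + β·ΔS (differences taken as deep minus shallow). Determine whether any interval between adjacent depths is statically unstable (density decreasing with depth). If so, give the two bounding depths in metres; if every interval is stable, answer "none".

Evaluate Δρ/ρ₀ = −αΔT + βΔS across each adjacent pair:
  5–11 m: −αΔT+βΔS = −(2.1 × 10⁻⁴)(-1.2)+(7.2 × 10⁻⁴)(+0.38) = 5.3 × 10⁻⁴ → stable
  11–133 m: −αΔT+βΔS = −(2.1 × 10⁻⁴)(-2.2)+(7.2 × 10⁻⁴)(+0.16) = 5.8 × 10⁻⁴ → stable
  133–212 m: −αΔT+βΔS = −(2.1 × 10⁻⁴)(-4.1)+(7.2 × 10⁻⁴)(-0.07) = 8.1 × 10⁻⁴ → stable
Every interval has Δρ > 0: the column is stably stratified throughout.

none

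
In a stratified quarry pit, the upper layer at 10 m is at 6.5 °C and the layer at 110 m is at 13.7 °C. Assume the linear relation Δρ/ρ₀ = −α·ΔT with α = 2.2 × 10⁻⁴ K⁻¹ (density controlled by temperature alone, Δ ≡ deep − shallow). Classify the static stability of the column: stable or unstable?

unstable

ΔT = 13.7 − 6.5 = +7.2 K, so Δρ/ρ₀ = −αΔT = -1.584 × 10⁻³.
Δρ/ρ₀ < 0, so Δρ < 0: deeper water is lighter → statically unstable; the column would overturn.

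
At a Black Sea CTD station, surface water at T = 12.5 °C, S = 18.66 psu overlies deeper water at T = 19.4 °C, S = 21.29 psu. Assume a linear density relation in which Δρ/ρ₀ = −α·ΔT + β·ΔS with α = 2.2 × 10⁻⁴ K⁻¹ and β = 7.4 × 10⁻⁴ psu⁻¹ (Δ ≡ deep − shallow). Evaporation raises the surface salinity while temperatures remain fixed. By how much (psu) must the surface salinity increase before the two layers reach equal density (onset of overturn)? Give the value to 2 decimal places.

Neutral buoyancy requires −α(T_deep − T_surf) + β(S_deep − S_surf′) = 0.
S_surf′ = S_deep − (α/β)·ΔT = 21.29 − (2.2 × 10⁻⁴/7.4 × 10⁻⁴)·(+6.9) = 19.2386 psu.
Increase required: 19.2386 − 18.66 = 0.5786 psu.

0.58 psu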